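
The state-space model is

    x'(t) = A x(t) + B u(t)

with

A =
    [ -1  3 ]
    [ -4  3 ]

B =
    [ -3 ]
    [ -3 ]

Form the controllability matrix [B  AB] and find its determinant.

AB = [[-6], [3]]
Controllability matrix C = [B  AB] = [[-3, -6], [-3, 3]]
det(C) = (-3)·3 - (-6)·(-3) = -9 - 18 = -27
Since det(C) ≠ 0, rank(C) = 2 and the system is completely controllable.

-27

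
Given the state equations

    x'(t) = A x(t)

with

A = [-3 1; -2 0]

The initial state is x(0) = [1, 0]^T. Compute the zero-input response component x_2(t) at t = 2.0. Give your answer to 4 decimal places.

det(sI - A) = s^2 - (tr A)s + det A, with tr A = (-3) + 0 = -3 and det A = (-3)·0 - 1·(-2) = 0 - (-2) = 2.
So p(s) = det(sI - A) = s^2 + 3s + 2.
Factor s^2 + 3s + 2: two numbers with sum -3 and product 2 are -1 and -2, so s^2 + 3s + 2 = (s + 1)(s + 2).
Hence p(s) = (s + 1) (s + 2), with roots -2, -1.
The eigenvalues -2, -1 are distinct and real, so A is diagonalisable and x(t) = e^{At} x(0) = V diag(e^{λ_i t}) V^{-1} x(0), where the columns of V are the eigenvectors.
λ = -2: A - (-2)I = [[-1, 1], [-2, 2]]. Row 1 gives (-1)·v1 + 1·v2 = 0, so take v_1 = [-1, -1]^T.
λ = -1: A - (-1)I = [[-2, 1], [-2, 1]]. Row 1 gives (-2)·v1 + 1·v2 = 0, so take v_2 = [1, 2]^T.
V = [v_1 v_2] = [[-1, 1], [-1, 2]] has det V = -1, so V^{-1} = adj(V)/det V = [[-2, 1], [-1, 1]].
Modal coordinates z(0) = V^{-1} x(0): (-2)·1 + 1·0 = -2; (-1)·1 + 1·0 = -1; so z(0) = [-2, -1]^T.
x_2(t) = Σ_i (v_i)_2 · z_i(0) · e^{λ_i t} (row 2 of V times the modal terms).
x_2(2.0) = (-1)·(-2)·e^{-2·2.0} + 2·(-1)·e^{-1·2.0} = 2·0.018316 + (-2)·0.135335 = -0.2340.

-0.2340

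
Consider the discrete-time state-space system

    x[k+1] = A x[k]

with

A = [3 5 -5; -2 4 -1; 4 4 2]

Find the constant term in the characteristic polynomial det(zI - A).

-156

Expand det(zI - A) for the 3×3 matrix.
p(z) = z^3 - 9z^2 + 60z - 156.
(Check: constant term = det(-A) = (-1)^3 det A = -156; coefficient of z^2 = -tr A = -9.)
The constant term is -156.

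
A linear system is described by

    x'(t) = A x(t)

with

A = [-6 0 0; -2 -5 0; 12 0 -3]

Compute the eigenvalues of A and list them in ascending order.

-6, -5, -3

det(sI - A) = s^3 - (tr A)s^2 + (M11 + M22 + M33)s - det A, where Mii is the 2×2 principal minor of A obtained by deleting row i and column i.
tr A = (-6) + (-5) + (-3) = -14; M11 = (-5)·(-3) - 0·0 = 15 - 0 = 15; M22 = (-6)·(-3) - 0·12 = 18 - 0 = 18; M33 = (-6)·(-5) - 0·(-2) = 30 - 0 = 30; sum of minors = 63.
det A = (-6)·((-5)·(-3) - 0·0) - 0·((-2)·(-3) - 0·12) + 0·((-2)·0 - (-5)·12) = (-6)·15 - 0·6 + 0·60 = -90.
So p(s) = det(sI - A) = s^3 + 14s^2 + 63s + 90.
Rational-root test: any integer root divides 90. Testing small divisors, s = -3 works: p(-3) = -27 + 126 + (-189) + 90 = 0, so (s + 3) is a factor.
Dividing, p(s) = (s + 3)(s^2 + 11s + 30).
Factor s^2 + 11s + 30: two numbers with sum -11 and product 30 are -5 and -6, so s^2 + 11s + 30 = (s + 5)(s + 6).
Hence p(s) = (s + 3) (s + 5) (s + 6), with roots -6, -5, -3.
All eigenvalues have negative real part, so the system is asymptotically stable.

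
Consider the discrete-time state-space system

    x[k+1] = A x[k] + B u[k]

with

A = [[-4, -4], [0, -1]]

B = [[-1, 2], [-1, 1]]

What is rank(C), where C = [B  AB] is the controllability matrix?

AB = [[8, -12], [1, -1]]
Controllability matrix C = [B  AB] = [[-1, 2, 8, -12], [-1, 1, 1, -1]]
Take the 2×2 submatrix of C formed by columns 1, 2: [[-1, 2], [-1, 1]]. Its determinant is (-1)·1 - 2·(-1) = -1 - (-2) = 1 ≠ 0.
So rank(C) ≥ 2; since C has 2 rows, rank(C) = 2.
rank(C) = 2 = n, so the pair (A, B) is completely controllable.

2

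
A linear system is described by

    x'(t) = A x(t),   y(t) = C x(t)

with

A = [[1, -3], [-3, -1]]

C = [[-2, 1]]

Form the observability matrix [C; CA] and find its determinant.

-5

CA = [[-5, 5]]
Observability matrix O = [C; CA] = [[-2, 1], [-5, 5]]
det(O) = (-2)·5 - 1·(-5) = -10 - (-5) = -5
Since det(O) ≠ 0, rank(O) = 2 and the system is completely observable.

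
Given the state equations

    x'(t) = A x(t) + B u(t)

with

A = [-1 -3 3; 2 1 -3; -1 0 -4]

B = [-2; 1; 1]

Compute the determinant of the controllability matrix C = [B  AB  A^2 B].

AB = [[2], [-6], [-2]]
A^2B = [[10], [4], [6]]
Controllability matrix C = [B  AB  A^2B] = [[-2, 2, 10], [1, -6, 4], [1, -2, 6]]
Expanding along the first row, det(C) = (-2)·((-6)·6 - 4·(-2)) - 2·(1·6 - 4·1) + 10·(1·(-2) - (-6)·1) = (-2)·(-28) - 2·2 + 10·4 = 92
Since det(C) ≠ 0, rank(C) = 3 and the system is completely controllable.

92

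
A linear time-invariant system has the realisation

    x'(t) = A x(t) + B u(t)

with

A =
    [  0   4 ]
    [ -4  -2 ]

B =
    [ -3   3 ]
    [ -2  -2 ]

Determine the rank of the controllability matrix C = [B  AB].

2

AB = [[-8, -8], [16, -8]]
Controllability matrix C = [B  AB] = [[-3, 3, -8, -8], [-2, -2, 16, -8]]
Take the 2×2 submatrix of C formed by columns 1, 2: [[-3, 3], [-2, -2]]. Its determinant is (-3)·(-2) - 3·(-2) = 6 - (-6) = 12 ≠ 0.
So rank(C) ≥ 2; since C has 2 rows, rank(C) = 2.
rank(C) = 2 = n, so the pair (A, B) is completely controllable.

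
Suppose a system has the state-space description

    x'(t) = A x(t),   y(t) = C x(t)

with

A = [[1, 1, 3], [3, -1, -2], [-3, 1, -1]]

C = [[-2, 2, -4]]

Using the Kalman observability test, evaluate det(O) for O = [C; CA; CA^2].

CA = [[16, -8, -6]]
CA^2 = [[10, 18, 70]]
Observability matrix O = [C; CA; CA^2] = [[-2, 2, -4], [16, -8, -6], [10, 18, 70]]
Expanding along the first row, det(O) = (-2)·((-8)·70 - (-6)·18) - 2·(16·70 - (-6)·10) + (-4)·(16·18 - (-8)·10) = (-2)·(-452) - 2·1180 + (-4)·368 = -2928
Since det(O) ≠ 0, rank(O) = 3 and the system is completely observable.

-2928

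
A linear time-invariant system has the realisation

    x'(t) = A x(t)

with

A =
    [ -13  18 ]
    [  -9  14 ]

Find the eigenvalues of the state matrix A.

-4, 5

det(sI - A) = s^2 - (tr A)s + det A, with tr A = (-13) + 14 = 1 and det A = (-13)·14 - 18·(-9) = -182 - (-162) = -20.
So p(s) = det(sI - A) = s^2 - s - 20.
Factor s^2 - s - 20: two numbers with sum 1 and product -20 are 5 and -4, so s^2 - s - 20 = (s - 5)(s + 4).
Hence p(s) = (s - 5) (s + 4), with roots -4, 5.
At least one eigenvalue has non-negative real part, so the system is not asymptotically stable.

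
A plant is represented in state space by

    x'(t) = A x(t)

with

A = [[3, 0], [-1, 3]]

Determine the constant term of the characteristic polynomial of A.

For a 2×2 matrix, det(sI - A) = s^2 - (tr A)s + det A.
tr A = 6, det A = 9.
So p(s) = s^2 - 6s + 9.
The constant term is 9.

9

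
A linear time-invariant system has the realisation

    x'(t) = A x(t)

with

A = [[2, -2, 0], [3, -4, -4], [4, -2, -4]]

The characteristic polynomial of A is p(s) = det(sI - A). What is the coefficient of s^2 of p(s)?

6

Expand det(sI - A) for the 3×3 matrix.
p(s) = s^3 + 6s^2 - 2s - 24.
(Check: constant term = det(-A) = (-1)^3 det A = -24; coefficient of s^2 = -tr A = 6.)
The coefficient of s^2 is 6.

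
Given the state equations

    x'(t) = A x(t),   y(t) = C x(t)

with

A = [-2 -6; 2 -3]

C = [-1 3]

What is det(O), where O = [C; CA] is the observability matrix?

-21

CA = [[8, -3]]
Observability matrix O = [C; CA] = [[-1, 3], [8, -3]]
det(O) = (-1)·(-3) - 3·8 = 3 - 24 = -21
Since det(O) ≠ 0, rank(O) = 2 and the system is completely observable.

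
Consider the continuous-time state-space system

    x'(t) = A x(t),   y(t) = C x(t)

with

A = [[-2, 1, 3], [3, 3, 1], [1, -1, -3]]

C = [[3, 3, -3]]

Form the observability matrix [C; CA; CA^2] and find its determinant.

3456

CA = [[0, 15, 21]]
CA^2 = [[66, 24, -48]]
Observability matrix O = [C; CA; CA^2] = [[3, 3, -3], [0, 15, 21], [66, 24, -48]]
Expanding along the first row, det(O) = 3·(15·(-48) - 21·24) - 3·(0·(-48) - 21·66) + (-3)·(0·24 - 15·66) = 3·(-1224) - 3·(-1386) + (-3)·(-990) = 3456
Since det(O) ≠ 0, rank(O) = 3 and the system is completely observable.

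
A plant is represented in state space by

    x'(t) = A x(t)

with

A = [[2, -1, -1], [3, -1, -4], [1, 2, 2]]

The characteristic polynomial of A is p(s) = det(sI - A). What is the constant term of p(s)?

-15

Expand det(sI - A) for the 3×3 matrix.
p(s) = s^3 - 3s^2 + 12s - 15.
(Check: constant term = det(-A) = (-1)^3 det A = -15; coefficient of s^2 = -tr A = -3.)
The constant term is -15.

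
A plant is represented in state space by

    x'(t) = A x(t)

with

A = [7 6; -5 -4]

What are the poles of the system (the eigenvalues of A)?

1, 2

det(sI - A) = s^2 - (tr A)s + det A, with tr A = 7 + (-4) = 3 and det A = 7·(-4) - 6·(-5) = -28 - (-30) = 2.
So p(s) = det(sI - A) = s^2 - 3s + 2.
Factor s^2 - 3s + 2: two numbers with sum 3 and product 2 are 2 and 1, so s^2 - 3s + 2 = (s - 2)(s - 1).
Hence p(s) = (s - 2) (s - 1), with roots 1, 2.
At least one eigenvalue has non-negative real part, so the system is not asymptotically stable.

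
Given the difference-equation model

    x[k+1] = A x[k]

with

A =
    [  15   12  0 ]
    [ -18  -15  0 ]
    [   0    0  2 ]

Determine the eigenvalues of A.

-3, 2, 3

det(zI - A) = z^3 - (tr A)z^2 + (M11 + M22 + M33)z - det A, where Mii is the 2×2 principal minor of A obtained by deleting row i and column i.
tr A = 15 + (-15) + 2 = 2; M11 = (-15)·2 - 0·0 = -30 - 0 = -30; M22 = 15·2 - 0·0 = 30 - 0 = 30; M33 = 15·(-15) - 12·(-18) = -225 - (-216) = -9; sum of minors = -9.
det A = 15·((-15)·2 - 0·0) - 12·((-18)·2 - 0·0) + 0·((-18)·0 - (-15)·0) = 15·(-30) - 12·(-36) + 0·0 = -18.
So p(z) = det(zI - A) = z^3 - 2z^2 - 9z + 18.
Rational-root test: any integer root divides 18. Testing small divisors, z = 2 works: p(2) = 8 + (-8) + (-18) + 18 = 0, so (z - 2) is a factor.
Dividing, p(z) = (z - 2)(z^2 - 9).
Factor z^2 - 9: two numbers with sum 0 and product -9 are 3 and -3, so z^2 - 9 = (z - 3)(z + 3).
Hence p(z) = (z - 3) (z - 2) (z + 3), with roots -3, 2, 3.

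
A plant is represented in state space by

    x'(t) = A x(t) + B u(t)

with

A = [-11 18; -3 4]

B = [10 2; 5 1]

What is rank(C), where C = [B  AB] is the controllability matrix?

AB = [[-20, -4], [-10, -2]]
Controllability matrix C = [B  AB] = [[10, 2, -20, -4], [5, 1, -10, -2]]
Every column of C is a scalar multiple of column 1 = [10, 5] (multipliers 1, 1/5, -2, -2/5), so the columns span a one-dimensional space.
C ≠ 0, hence rank(C) = 1.
rank(C) = 1 < n = 2, so the pair (A, B) is not completely controllable.

1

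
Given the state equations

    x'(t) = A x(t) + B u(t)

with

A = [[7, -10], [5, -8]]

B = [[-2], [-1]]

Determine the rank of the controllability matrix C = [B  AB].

AB = [[-4], [-2]]
Controllability matrix C = [B  AB] = [[-2, -4], [-1, -2]]
Every column of C is a scalar multiple of column 1 = [-2, -1] (multipliers 1, 2), so the columns span a one-dimensional space.
C ≠ 0, hence rank(C) = 1.
rank(C) = 1 < n = 2, so the pair (A, B) is not completely controllable.

1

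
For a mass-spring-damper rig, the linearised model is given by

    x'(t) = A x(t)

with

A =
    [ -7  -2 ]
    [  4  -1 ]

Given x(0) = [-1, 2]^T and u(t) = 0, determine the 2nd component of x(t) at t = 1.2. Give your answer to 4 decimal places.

0.0546

det(sI - A) = s^2 - (tr A)s + det A, with tr A = (-7) + (-1) = -8 and det A = (-7)·(-1) - (-2)·4 = 7 - (-8) = 15.
So p(s) = det(sI - A) = s^2 + 8s + 15.
Factor s^2 + 8s + 15: two numbers with sum -8 and product 15 are -3 and -5, so s^2 + 8s + 15 = (s + 3)(s + 5).
Hence p(s) = (s + 3) (s + 5), with roots -5, -3.
The eigenvalues -5, -3 are distinct and real, so A is diagonalisable and x(t) = e^{At} x(0) = V diag(e^{λ_i t}) V^{-1} x(0), where the columns of V are the eigenvectors.
λ = -5: A - (-5)I = [[-2, -2], [4, 4]]. Row 1 gives (-2)·v1 + (-2)·v2 = 0, so take v_1 = [1, -1]^T.
λ = -3: A - (-3)I = [[-4, -2], [4, 2]]. Row 1 gives (-4)·v1 + (-2)·v2 = 0, so take v_2 = [1, -2]^T.
V = [v_1 v_2] = [[1, 1], [-1, -2]] has det V = -1, so V^{-1} = adj(V)/det V = [[2, 1], [-1, -1]].
Modal coordinates z(0) = V^{-1} x(0): 2·(-1) + 1·2 = 0; (-1)·(-1) + (-1)·2 = -1; so z(0) = [0, -1]^T.
x_2(t) = Σ_i (v_i)_2 · z_i(0) · e^{λ_i t} (row 2 of V times the modal terms).
x_2(1.2) = (-1)·0·e^{-5·1.2} + (-2)·(-1)·e^{-3·1.2} = 0·0.002479 + 2·0.027324 = 0.0546.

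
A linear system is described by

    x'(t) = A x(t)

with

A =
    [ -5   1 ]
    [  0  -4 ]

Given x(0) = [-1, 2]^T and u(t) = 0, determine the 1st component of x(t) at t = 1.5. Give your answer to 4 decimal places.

0.0033

det(sI - A) = s^2 - (tr A)s + det A, with tr A = (-5) + (-4) = -9 and det A = (-5)·(-4) - 1·0 = 20 - 0 = 20.
So p(s) = det(sI - A) = s^2 + 9s + 20.
Factor s^2 + 9s + 20: two numbers with sum -9 and product 20 are -4 and -5, so s^2 + 9s + 20 = (s + 4)(s + 5).
Hence p(s) = (s + 4) (s + 5), with roots -5, -4.
The eigenvalues -5, -4 are distinct and real, so A is diagonalisable and x(t) = e^{At} x(0) = V diag(e^{λ_i t}) V^{-1} x(0), where the columns of V are the eigenvectors.
λ = -5: A - (-5)I = [[0, 1], [0, 1]]. Row 1 gives 0·v1 + 1·v2 = 0, so take v_1 = [1, 0]^T.
λ = -4: A - (-4)I = [[-1, 1], [0, 0]]. Row 1 gives (-1)·v1 + 1·v2 = 0, so take v_2 = [1, 1]^T.
V = [v_1 v_2] = [[1, 1], [0, 1]] has det V = 1, so V^{-1} = adj(V)/det V = [[1, -1], [0, 1]].
Modal coordinates z(0) = V^{-1} x(0): 1·(-1) + (-1)·2 = -3; 0·(-1) + 1·2 = 2; so z(0) = [-3, 2]^T.
x_1(t) = Σ_i (v_i)_1 · z_i(0) · e^{λ_i t} (row 1 of V times the modal terms).
x_1(1.5) = 1·(-3)·e^{-5·1.5} + 1·2·e^{-4·1.5} = (-3)·0.000553 + 2·0.002479 = 0.0033.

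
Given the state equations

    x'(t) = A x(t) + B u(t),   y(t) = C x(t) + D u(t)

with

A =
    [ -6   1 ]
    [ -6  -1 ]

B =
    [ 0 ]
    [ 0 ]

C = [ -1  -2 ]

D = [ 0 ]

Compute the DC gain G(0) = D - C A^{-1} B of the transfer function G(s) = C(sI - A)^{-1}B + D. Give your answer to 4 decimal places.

G(0) = C(-A)^{-1}B + D = -C A^{-1} B + D.
det A = 12, so A^{-1} = (1/12)·adj(A) = [[-1/12, -1/12], [1/2, -1/2]]
A^{-1} B = [0, 0]^T
C A^{-1} B = 0
G(0) = D - C A^{-1} B = 0 - (0) = 0

0.0000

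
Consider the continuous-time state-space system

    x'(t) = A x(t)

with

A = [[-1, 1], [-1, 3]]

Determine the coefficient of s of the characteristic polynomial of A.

For a 2×2 matrix, det(sI - A) = s^2 - (tr A)s + det A.
tr A = 2, det A = -2.
So p(s) = s^2 - 2s - 2.
The coefficient of s is -2.

-2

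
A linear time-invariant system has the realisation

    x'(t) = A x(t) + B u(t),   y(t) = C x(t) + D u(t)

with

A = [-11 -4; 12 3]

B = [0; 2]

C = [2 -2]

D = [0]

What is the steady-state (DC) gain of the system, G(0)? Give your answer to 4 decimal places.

-4.0000

G(0) = C(-A)^{-1}B + D = -C A^{-1} B + D.
det A = 15, so A^{-1} = (1/15)·adj(A) = [[1/5, 4/15], [-4/5, -11/15]]
A^{-1} B = [8/15, -22/15]^T
C A^{-1} B = 4
G(0) = D - C A^{-1} B = 0 - (4) = -4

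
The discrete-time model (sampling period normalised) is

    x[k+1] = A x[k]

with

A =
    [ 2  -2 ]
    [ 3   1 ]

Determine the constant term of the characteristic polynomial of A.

For a 2×2 matrix, det(zI - A) = z^2 - (tr A)z + det A.
tr A = 3, det A = 8.
So p(z) = z^2 - 3z + 8.
The constant term is 8.

8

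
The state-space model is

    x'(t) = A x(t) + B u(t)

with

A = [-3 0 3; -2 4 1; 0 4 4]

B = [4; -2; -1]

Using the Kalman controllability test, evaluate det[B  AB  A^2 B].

8281

AB = [[-15], [-17], [-12]]
A^2B = [[9], [-50], [-116]]
Controllability matrix C = [B  AB  A^2B] = [[4, -15, 9], [-2, -17, -50], [-1, -12, -116]]
Expanding along the first row, det(C) = 4·((-17)·(-116) - (-50)·(-12)) - (-15)·((-2)·(-116) - (-50)·(-1)) + 9·((-2)·(-12) - (-17)·(-1)) = 4·1372 - (-15)·182 + 9·7 = 8281
Since det(C) ≠ 0, rank(C) = 3 and the system is completely controllable.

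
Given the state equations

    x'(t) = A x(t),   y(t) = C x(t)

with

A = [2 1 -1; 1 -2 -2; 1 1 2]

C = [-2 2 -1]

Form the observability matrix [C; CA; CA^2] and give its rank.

3

CA = [[-3, -7, -4]]
CA^2 = [[-17, 7, 9]]
Observability matrix O = [C; CA; CA^2] = [[-2, 2, -1], [-3, -7, -4], [-17, 7, 9]]
det(O) = (-2)·((-7)·9 - (-4)·7) - 2·((-3)·9 - (-4)·(-17)) + (-1)·((-3)·7 - (-7)·(-17)) = (-2)·(-35) - 2·(-95) + (-1)·(-140) = 400 ≠ 0, so rank(O) = 3.
rank(O) = 3 = n, so the pair (A, C) is completely observable.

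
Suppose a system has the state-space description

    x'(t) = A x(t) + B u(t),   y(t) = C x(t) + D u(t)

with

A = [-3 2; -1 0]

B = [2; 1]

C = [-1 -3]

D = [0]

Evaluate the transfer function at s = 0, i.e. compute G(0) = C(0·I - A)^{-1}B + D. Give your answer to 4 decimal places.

G(0) = C(-A)^{-1}B + D = -C A^{-1} B + D.
det A = 2, so A^{-1} = (1/2)·adj(A) = [[0, -1], [1/2, -3/2]]
A^{-1} B = [-1, -1/2]^T
C A^{-1} B = 5/2
G(0) = D - C A^{-1} B = 0 - (5/2) = -5/2 ≈ -2.5000

-2.5000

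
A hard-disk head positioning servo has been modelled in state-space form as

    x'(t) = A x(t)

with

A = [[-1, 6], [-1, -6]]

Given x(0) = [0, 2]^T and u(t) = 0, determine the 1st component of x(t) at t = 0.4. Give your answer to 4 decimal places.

1.1916

det(sI - A) = s^2 - (tr A)s + det A, with tr A = (-1) + (-6) = -7 and det A = (-1)·(-6) - 6·(-1) = 6 - (-6) = 12.
So p(s) = det(sI - A) = s^2 + 7s + 12.
Factor s^2 + 7s + 12: two numbers with sum -7 and product 12 are -3 and -4, so s^2 + 7s + 12 = (s + 3)(s + 4).
Hence p(s) = (s + 3) (s + 4), with roots -4, -3.
The eigenvalues -4, -3 are distinct and real, so A is diagonalisable and x(t) = e^{At} x(0) = V diag(e^{λ_i t}) V^{-1} x(0), where the columns of V are the eigenvectors.
λ = -4: A - (-4)I = [[3, 6], [-1, -2]]. Row 1 gives 3·v1 + 6·v2 = 0, so take v_1 = [-2, 1]^T.
λ = -3: A - (-3)I = [[2, 6], [-1, -3]]. Row 1 gives 2·v1 + 6·v2 = 0, so take v_2 = [-3, 1]^T.
V = [v_1 v_2] = [[-2, -3], [1, 1]] has det V = 1, so V^{-1} = adj(V)/det V = [[1, 3], [-1, -2]].
Modal coordinates z(0) = V^{-1} x(0): 1·0 + 3·2 = 6; (-1)·0 + (-2)·2 = -4; so z(0) = [6, -4]^T.
x_1(t) = Σ_i (v_i)_1 · z_i(0) · e^{λ_i t} (row 1 of V times the modal terms).
x_1(0.4) = (-2)·6·e^{-4·0.4} + (-3)·(-4)·e^{-3·0.4} = (-12)·0.201897 + 12·0.301194 = 1.1916.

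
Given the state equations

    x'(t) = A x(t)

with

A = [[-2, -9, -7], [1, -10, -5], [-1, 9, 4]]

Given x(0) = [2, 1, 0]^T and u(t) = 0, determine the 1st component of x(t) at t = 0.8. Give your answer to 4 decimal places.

det(sI - A) = s^3 - (tr A)s^2 + (M11 + M22 + M33)s - det A, where Mii is the 2×2 principal minor of A obtained by deleting row i and column i.
tr A = (-2) + (-10) + 4 = -8; M11 = (-10)·4 - (-5)·9 = -40 - (-45) = 5; M22 = (-2)·4 - (-7)·(-1) = -8 - 7 = -15; M33 = (-2)·(-10) - (-9)·1 = 20 - (-9) = 29; sum of minors = 19.
det A = (-2)·((-10)·4 - (-5)·9) - (-9)·(1·4 - (-5)·(-1)) + (-7)·(1·9 - (-10)·(-1)) = (-2)·5 - (-9)·(-1) + (-7)·(-1) = -12.
So p(s) = det(sI - A) = s^3 + 8s^2 + 19s + 12.
Rational-root test: any integer root divides 12. Testing small divisors, s = -1 works: p(-1) = -1 + 8 + (-19) + 12 = 0, so (s + 1) is a factor.
Dividing, p(s) = (s + 1)(s^2 + 7s + 12).
Factor s^2 + 7s + 12: two numbers with sum -7 and product 12 are -3 and -4, so s^2 + 7s + 12 = (s + 3)(s + 4).
Hence p(s) = (s + 1) (s + 3) (s + 4), with roots -4, -3, -1.
The eigenvalues -4, -3, -1 are distinct and real, so A is diagonalisable and x(t) = e^{At} x(0) = V diag(e^{λ_i t}) V^{-1} x(0), where the columns of V are the eigenvectors.
λ = -4: A - (-4)I = [[2, -9, -7], [1, -6, -5], [-1, 9, 8]]. v must be orthogonal to every row; (row 1) × (row 2) = [3, 3, -3], so take v_1 = [1, 1, -1]^T.
λ = -3: A - (-3)I = [[1, -9, -7], [1, -7, -5], [-1, 9, 7]]. v must be orthogonal to every row; (row 1) × (row 2) = [-4, -2, 2], so take v_2 = [-2, -1, 1]^T.
λ = -1: A - (-1)I = [[-1, -9, -7], [1, -9, -5], [-1, 9, 5]]. v must be orthogonal to every row; (row 1) × (row 2) = [-18, -12, 18], so take v_3 = [-3, -2, 3]^T.
V = [v_1 v_2 v_3] = [[1, -2, -3], [1, -1, -2], [-1, 1, 3]] has det V = 1, so V^{-1} = adj(V)/det V = [[-1, 3, 1], [-1, 0, -1], [0, 1, 1]].
Modal coordinates z(0) = V^{-1} x(0): (-1)·2 + 3·1 + 1·0 = 1; (-1)·2 + 0·1 + (-1)·0 = -2; 0·2 + 1·1 + 1·0 = 1; so z(0) = [1, -2, 1]^T.
x_1(t) = Σ_i (v_i)_1 · z_i(0) · e^{λ_i t} (row 1 of V times the modal terms).
x_1(0.8) = 1·1·e^{-4·0.8} + (-2)·(-2)·e^{-3·0.8} + (-3)·1·e^{-1·0.8} = 1·0.040762 + 4·0.090718 + (-3)·0.449329 = -0.9444.

-0.9444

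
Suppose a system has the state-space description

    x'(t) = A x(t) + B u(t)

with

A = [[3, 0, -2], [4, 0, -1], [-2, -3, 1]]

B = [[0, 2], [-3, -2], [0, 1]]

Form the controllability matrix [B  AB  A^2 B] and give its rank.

AB = [[0, 4], [0, 7], [9, 3]]
A^2B = [[-18, 6], [-9, 13], [9, -26]]
Controllability matrix C = [B  AB  A^2B] = [[0, 2, 0, 4, -18, 6], [-3, -2, 0, 7, -9, 13], [0, 1, 9, 3, 9, -26]]
Take the 3×3 submatrix of C formed by columns 1, 2, 3: [[0, 2, 0], [-3, -2, 0], [0, 1, 9]]. Its determinant is 0·((-2)·9 - 0·1) - 2·((-3)·9 - 0·0) + 0·((-3)·1 - (-2)·0) = 0·(-18) - 2·(-27) + 0·(-3) = 54 ≠ 0.
So rank(C) ≥ 3; since C has 3 rows, rank(C) = 3.
rank(C) = 3 = n, so the pair (A, B) is completely controllable.

3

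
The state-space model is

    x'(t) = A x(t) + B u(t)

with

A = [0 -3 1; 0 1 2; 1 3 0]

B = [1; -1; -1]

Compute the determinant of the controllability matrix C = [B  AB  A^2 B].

AB = [[2], [-3], [-2]]
A^2B = [[7], [-7], [-7]]
Controllability matrix C = [B  AB  A^2B] = [[1, 2, 7], [-1, -3, -7], [-1, -2, -7]]
Expanding along the first row, det(C) = 1·((-3)·(-7) - (-7)·(-2)) - 2·((-1)·(-7) - (-7)·(-1)) + 7·((-1)·(-2) - (-3)·(-1)) = 1·7 - 2·0 + 7·(-1) = 0
Since det(C) = 0, rank(C) < 3 and the system is not completely controllable.

0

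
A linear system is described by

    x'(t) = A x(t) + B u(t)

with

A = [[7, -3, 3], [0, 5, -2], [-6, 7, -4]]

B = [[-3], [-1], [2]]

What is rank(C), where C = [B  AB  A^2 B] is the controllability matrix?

AB = [[-12], [-9], [3]]
A^2B = [[-48], [-51], [-3]]
Controllability matrix C = [B  AB  A^2B] = [[-3, -12, -48], [-1, -9, -51], [2, 3, -3]]
The rows r1, r2, r3 of C are linearly dependent: r1 - r2 + r3 = 0 (check each entry), so rank(C) ≤ 2.
The 2×2 minor from rows 1, 2, columns 1, 2 is (-3)·(-9) - (-12)·(-1) = 27 - 12 = 15 ≠ 0, so rank(C) = 2.
rank(C) = 2 < n = 3, so the pair (A, B) is not completely controllable.

2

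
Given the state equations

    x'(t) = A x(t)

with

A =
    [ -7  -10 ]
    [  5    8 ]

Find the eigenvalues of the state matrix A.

det(sI - A) = s^2 - (tr A)s + det A, with tr A = (-7) + 8 = 1 and det A = (-7)·8 - (-10)·5 = -56 - (-50) = -6.
So p(s) = det(sI - A) = s^2 - s - 6.
Factor s^2 - s - 6: two numbers with sum 1 and product -6 are 3 and -2, so s^2 - s - 6 = (s - 3)(s + 2).
Hence p(s) = (s - 3) (s + 2), with roots -2, 3.
At least one eigenvalue has non-negative real part, so the system is not asymptotically stable.

-2, 3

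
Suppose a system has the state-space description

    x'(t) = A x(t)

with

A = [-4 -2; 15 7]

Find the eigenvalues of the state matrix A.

det(sI - A) = s^2 - (tr A)s + det A, with tr A = (-4) + 7 = 3 and det A = (-4)·7 - (-2)·15 = -28 - (-30) = 2.
So p(s) = det(sI - A) = s^2 - 3s + 2.
Factor s^2 - 3s + 2: two numbers with sum 3 and product 2 are 2 and 1, so s^2 - 3s + 2 = (s - 2)(s - 1).
Hence p(s) = (s - 2) (s - 1), with roots 1, 2.
At least one eigenvalue has non-negative real part, so the system is not asymptotically stable.

1, 2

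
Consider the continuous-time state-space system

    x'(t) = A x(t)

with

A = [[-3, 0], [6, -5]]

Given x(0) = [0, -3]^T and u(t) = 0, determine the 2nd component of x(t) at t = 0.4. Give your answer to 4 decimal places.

det(sI - A) = s^2 - (tr A)s + det A, with tr A = (-3) + (-5) = -8 and det A = (-3)·(-5) - 0·6 = 15 - 0 = 15.
So p(s) = det(sI - A) = s^2 + 8s + 15.
Factor s^2 + 8s + 15: two numbers with sum -8 and product 15 are -3 and -5, so s^2 + 8s + 15 = (s + 3)(s + 5).
Hence p(s) = (s + 3) (s + 5), with roots -5, -3.
The eigenvalues -5, -3 are distinct and real, so A is diagonalisable and x(t) = e^{At} x(0) = V diag(e^{λ_i t}) V^{-1} x(0), where the columns of V are the eigenvectors.
λ = -5: A - (-5)I = [[2, 0], [6, 0]]. Row 1 gives 2·v1 + 0·v2 = 0, so take v_1 = [0, -1]^T.
λ = -3: A - (-3)I = [[0, 0], [6, -2]]. Row 2 gives 6·v1 + (-2)·v2 = 0, so take v_2 = [1, 3]^T.
V = [v_1 v_2] = [[0, 1], [-1, 3]] has det V = 1, so V^{-1} = adj(V)/det V = [[3, -1], [1, 0]].
Modal coordinates z(0) = V^{-1} x(0): 3·0 + (-1)·(-3) = 3; 1·0 + 0·(-3) = 0; so z(0) = [3, 0]^T.
x_2(t) = Σ_i (v_i)_2 · z_i(0) · e^{λ_i t} (row 2 of V times the modal terms).
x_2(0.4) = (-1)·3·e^{-5·0.4} + 3·0·e^{-3·0.4} = (-3)·0.135335 + 0·0.301194 = -0.4060.

-0.4060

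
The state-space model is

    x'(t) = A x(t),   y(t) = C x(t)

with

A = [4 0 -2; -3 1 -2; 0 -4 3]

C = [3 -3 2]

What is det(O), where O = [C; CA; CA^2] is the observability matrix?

-432

CA = [[21, -11, 6]]
CA^2 = [[117, -35, -2]]
Observability matrix O = [C; CA; CA^2] = [[3, -3, 2], [21, -11, 6], [117, -35, -2]]
Expanding along the first row, det(O) = 3·((-11)·(-2) - 6·(-35)) - (-3)·(21·(-2) - 6·117) + 2·(21·(-35) - (-11)·117) = 3·232 - (-3)·(-744) + 2·552 = -432
Since det(O) ≠ 0, rank(O) = 3 and the system is completely observable.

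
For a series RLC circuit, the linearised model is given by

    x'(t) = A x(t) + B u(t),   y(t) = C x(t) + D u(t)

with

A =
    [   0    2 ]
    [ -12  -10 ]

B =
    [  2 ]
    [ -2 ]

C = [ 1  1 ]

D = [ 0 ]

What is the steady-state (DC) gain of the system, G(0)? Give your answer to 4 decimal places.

-0.3333

G(0) = C(-A)^{-1}B + D = -C A^{-1} B + D.
det A = 24, so A^{-1} = (1/24)·adj(A) = [[-5/12, -1/12], [1/2, 0]]
A^{-1} B = [-2/3, 1]^T
C A^{-1} B = 1/3
G(0) = D - C A^{-1} B = 0 - (1/3) = -1/3 ≈ -0.3333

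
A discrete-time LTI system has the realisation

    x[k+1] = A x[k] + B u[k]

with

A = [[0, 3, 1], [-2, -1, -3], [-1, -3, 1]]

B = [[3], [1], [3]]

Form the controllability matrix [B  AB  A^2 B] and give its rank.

AB = [[6], [-16], [-3]]
A^2B = [[-51], [13], [39]]
Controllability matrix C = [B  AB  A^2B] = [[3, 6, -51], [1, -16, 13], [3, -3, 39]]
det(C) = 3·((-16)·39 - 13·(-3)) - 6·(1·39 - 13·3) + (-51)·(1·(-3) - (-16)·3) = 3·(-585) - 6·0 + (-51)·45 = -4050 ≠ 0, so rank(C) = 3.
rank(C) = 3 = n, so the pair (A, B) is completely controllable.

3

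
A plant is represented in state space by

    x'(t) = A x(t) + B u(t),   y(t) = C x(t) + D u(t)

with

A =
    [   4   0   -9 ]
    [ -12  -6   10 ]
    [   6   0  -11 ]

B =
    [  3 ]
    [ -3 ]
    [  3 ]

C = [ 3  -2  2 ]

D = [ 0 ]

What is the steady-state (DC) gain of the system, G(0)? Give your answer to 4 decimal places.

4.4000

G(0) = C(-A)^{-1}B + D = -C A^{-1} B + D.
det A = -60, so A^{-1} = (1/-60)·adj(A) = [[-11/10, 0, 9/10], [6/5, -1/6, -17/15], [-3/5, 0, 2/5]]
A^{-1} B = [-3/5, 7/10, -3/5]^T
C A^{-1} B = -22/5
G(0) = D - C A^{-1} B = 0 - (-22/5) = 22/5 ≈ 4.4000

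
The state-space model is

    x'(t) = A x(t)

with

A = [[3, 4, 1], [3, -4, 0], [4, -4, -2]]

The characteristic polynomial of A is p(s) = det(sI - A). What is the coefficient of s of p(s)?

-26

Expand det(sI - A) for the 3×3 matrix.
p(s) = s^3 + 3s^2 - 26s - 52.
(Check: constant term = det(-A) = (-1)^3 det A = -52; coefficient of s^2 = -tr A = 3.)
The coefficient of s is -26.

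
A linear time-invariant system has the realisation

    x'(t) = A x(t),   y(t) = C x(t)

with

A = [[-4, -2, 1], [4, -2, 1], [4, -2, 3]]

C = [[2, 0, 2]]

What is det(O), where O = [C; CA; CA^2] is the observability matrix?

-256

CA = [[0, -8, 8]]
CA^2 = [[0, 0, 16]]
Observability matrix O = [C; CA; CA^2] = [[2, 0, 2], [0, -8, 8], [0, 0, 16]]
Expanding along the first row, det(O) = 2·((-8)·16 - 8·0) - 0·(0·16 - 8·0) + 2·(0·0 - (-8)·0) = 2·(-128) - 0·0 + 2·0 = -256
Since det(O) ≠ 0, rank(O) = 3 and the system is completely observable.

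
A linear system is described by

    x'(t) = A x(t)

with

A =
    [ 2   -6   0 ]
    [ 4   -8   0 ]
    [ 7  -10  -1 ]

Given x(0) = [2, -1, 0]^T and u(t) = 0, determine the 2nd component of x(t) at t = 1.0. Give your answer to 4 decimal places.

0.6838

det(sI - A) = s^3 - (tr A)s^2 + (M11 + M22 + M33)s - det A, where Mii is the 2×2 principal minor of A obtained by deleting row i and column i.
tr A = 2 + (-8) + (-1) = -7; M11 = (-8)·(-1) - 0·(-10) = 8 - 0 = 8; M22 = 2·(-1) - 0·7 = -2 - 0 = -2; M33 = 2·(-8) - (-6)·4 = -16 - (-24) = 8; sum of minors = 14.
det A = 2·((-8)·(-1) - 0·(-10)) - (-6)·(4·(-1) - 0·7) + 0·(4·(-10) - (-8)·7) = 2·8 - (-6)·(-4) + 0·16 = -8.
So p(s) = det(sI - A) = s^3 + 7s^2 + 14s + 8.
Rational-root test: any integer root divides 8. Testing small divisors, s = -1 works: p(-1) = -1 + 7 + (-14) + 8 = 0, so (s + 1) is a factor.
Dividing, p(s) = (s + 1)(s^2 + 6s + 8).
Factor s^2 + 6s + 8: two numbers with sum -6 and product 8 are -2 and -4, so s^2 + 6s + 8 = (s + 2)(s + 4).
Hence p(s) = (s + 1) (s + 2) (s + 4), with roots -4, -2, -1.
The eigenvalues -4, -2, -1 are distinct and real, so A is diagonalisable and x(t) = e^{At} x(0) = V diag(e^{λ_i t}) V^{-1} x(0), where the columns of V are the eigenvectors.
λ = -4: A - (-4)I = [[6, -6, 0], [4, -4, 0], [7, -10, 3]]. v must be orthogonal to every row; (row 1) × (row 3) = [-18, -18, -18], so take v_1 = [1, 1, 1]^T.
λ = -2: A - (-2)I = [[4, -6, 0], [4, -6, 0], [7, -10, 1]]. v must be orthogonal to every row; (row 1) × (row 3) = [-6, -4, 2], so take v_2 = [-3, -2, 1]^T.
λ = -1: A - (-1)I = [[3, -6, 0], [4, -7, 0], [7, -10, 0]]. v must be orthogonal to every row; (row 1) × (row 2) = [0, 0, 3], so take v_3 = [0, 0, 1]^T.
V = [v_1 v_2 v_3] = [[1, -3, 0], [1, -2, 0], [1, 1, 1]] has det V = 1, so V^{-1} = adj(V)/det V = [[-2, 3, 0], [-1, 1, 0], [3, -4, 1]].
Modal coordinates z(0) = V^{-1} x(0): (-2)·2 + 3·(-1) + 0·0 = -7; (-1)·2 + 1·(-1) + 0·0 = -3; 3·2 + (-4)·(-1) + 1·0 = 10; so z(0) = [-7, -3, 10]^T.
x_2(t) = Σ_i (v_i)_2 · z_i(0) · e^{λ_i t} (row 2 of V times the modal terms).
x_2(1.0) = 1·(-7)·e^{-4·1.0} + (-2)·(-3)·e^{-2·1.0} + 0·10·e^{-1·1.0} = (-7)·0.018316 + 6·0.135335 + 0·0.367879 = 0.6838.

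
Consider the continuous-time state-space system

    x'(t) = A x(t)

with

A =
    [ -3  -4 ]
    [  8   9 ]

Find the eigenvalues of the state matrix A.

det(sI - A) = s^2 - (tr A)s + det A, with tr A = (-3) + 9 = 6 and det A = (-3)·9 - (-4)·8 = -27 - (-32) = 5.
So p(s) = det(sI - A) = s^2 - 6s + 5.
Factor s^2 - 6s + 5: two numbers with sum 6 and product 5 are 5 and 1, so s^2 - 6s + 5 = (s - 5)(s - 1).
Hence p(s) = (s - 5) (s - 1), with roots 1, 5.
At least one eigenvalue has non-negative real part, so the system is not asymptotically stable.

1, 5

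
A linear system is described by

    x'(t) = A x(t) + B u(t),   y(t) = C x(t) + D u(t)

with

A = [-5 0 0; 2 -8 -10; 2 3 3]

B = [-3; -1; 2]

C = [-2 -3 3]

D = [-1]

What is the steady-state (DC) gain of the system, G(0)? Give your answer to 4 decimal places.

G(0) = C(-A)^{-1}B + D = -C A^{-1} B + D.
det A = -30, so A^{-1} = (1/-30)·adj(A) = [[-1/5, 0, 0], [13/15, 1/2, 5/3], [-11/15, -1/2, -4/3]]
A^{-1} B = [3/5, 7/30, 1/30]^T
C A^{-1} B = -9/5
G(0) = D - C A^{-1} B = -1 - (-9/5) = 4/5 ≈ 0.8000

0.8000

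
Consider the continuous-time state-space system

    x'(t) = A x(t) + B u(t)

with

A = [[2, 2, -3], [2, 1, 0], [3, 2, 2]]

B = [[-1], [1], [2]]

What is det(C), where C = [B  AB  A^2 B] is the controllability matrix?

-96

AB = [[-6], [-1], [3]]
A^2B = [[-23], [-13], [-14]]
Controllability matrix C = [B  AB  A^2B] = [[-1, -6, -23], [1, -1, -13], [2, 3, -14]]
Expanding along the first row, det(C) = (-1)·((-1)·(-14) - (-13)·3) - (-6)·(1·(-14) - (-13)·2) + (-23)·(1·3 - (-1)·2) = (-1)·53 - (-6)·12 + (-23)·5 = -96
Since det(C) ≠ 0, rank(C) = 3 and the system is completely controllable.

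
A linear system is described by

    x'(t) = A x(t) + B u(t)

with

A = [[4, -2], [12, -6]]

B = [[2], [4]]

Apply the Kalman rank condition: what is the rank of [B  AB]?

1

AB = [[0], [0]]
Controllability matrix C = [B  AB] = [[2, 0], [4, 0]]
Every column of C is a scalar multiple of column 1 = [2, 4] (multipliers 1, 0), so the columns span a one-dimensional space.
C ≠ 0, hence rank(C) = 1.
rank(C) = 1 < n = 2, so the pair (A, B) is not completely controllable.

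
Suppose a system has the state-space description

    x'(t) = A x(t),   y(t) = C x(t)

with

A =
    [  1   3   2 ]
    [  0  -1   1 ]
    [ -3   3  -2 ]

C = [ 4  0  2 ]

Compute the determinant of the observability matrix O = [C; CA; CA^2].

CA = [[-2, 18, 4]]
CA^2 = [[-14, -12, 6]]
Observability matrix O = [C; CA; CA^2] = [[4, 0, 2], [-2, 18, 4], [-14, -12, 6]]
Expanding along the first row, det(O) = 4·(18·6 - 4·(-12)) - 0·((-2)·6 - 4·(-14)) + 2·((-2)·(-12) - 18·(-14)) = 4·156 - 0·44 + 2·276 = 1176
Since det(O) ≠ 0, rank(O) = 3 and the system is completely observable.

1176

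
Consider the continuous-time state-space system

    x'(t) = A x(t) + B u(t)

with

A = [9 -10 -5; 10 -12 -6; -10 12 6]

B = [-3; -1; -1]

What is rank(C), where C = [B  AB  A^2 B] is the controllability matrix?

2

AB = [[-12], [-12], [12]]
A^2B = [[-48], [-48], [48]]
Controllability matrix C = [B  AB  A^2B] = [[-3, -12, -48], [-1, -12, -48], [-1, 12, 48]]
The rows r1, r2, r3 of C are linearly dependent: -r1 + 2·r2 + r3 = 0 (check each entry), so rank(C) ≤ 2.
The 2×2 minor from rows 1, 2, columns 1, 2 is (-3)·(-12) - (-12)·(-1) = 36 - 12 = 24 ≠ 0, so rank(C) = 2.
rank(C) = 2 < n = 3, so the pair (A, B) is not completely controllable.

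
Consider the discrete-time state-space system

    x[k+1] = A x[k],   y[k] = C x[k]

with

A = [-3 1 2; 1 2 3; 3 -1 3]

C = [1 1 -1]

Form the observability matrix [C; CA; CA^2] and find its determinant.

225

CA = [[-5, 4, 2]]
CA^2 = [[25, 1, 8]]
Observability matrix O = [C; CA; CA^2] = [[1, 1, -1], [-5, 4, 2], [25, 1, 8]]
Expanding along the first row, det(O) = 1·(4·8 - 2·1) - 1·((-5)·8 - 2·25) + (-1)·((-5)·1 - 4·25) = 1·30 - 1·(-90) + (-1)·(-105) = 225
Since det(O) ≠ 0, rank(O) = 3 and the system is completely observable.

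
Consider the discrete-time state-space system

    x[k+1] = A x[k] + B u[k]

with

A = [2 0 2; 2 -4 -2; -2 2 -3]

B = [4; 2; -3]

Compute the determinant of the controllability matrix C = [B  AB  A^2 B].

AB = [[2], [6], [5]]
A^2B = [[14], [-30], [-7]]
Controllability matrix C = [B  AB  A^2B] = [[4, 2, 14], [2, 6, -30], [-3, 5, -7]]
Expanding along the first row, det(C) = 4·(6·(-7) - (-30)·5) - 2·(2·(-7) - (-30)·(-3)) + 14·(2·5 - 6·(-3)) = 4·108 - 2·(-104) + 14·28 = 1032
Since det(C) ≠ 0, rank(C) = 3 and the system is completely controllable.

1032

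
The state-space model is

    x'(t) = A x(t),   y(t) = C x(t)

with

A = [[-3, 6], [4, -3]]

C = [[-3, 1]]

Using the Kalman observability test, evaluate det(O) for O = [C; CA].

50

CA = [[13, -21]]
Observability matrix O = [C; CA] = [[-3, 1], [13, -21]]
det(O) = (-3)·(-21) - 1·13 = 63 - 13 = 50
Since det(O) ≠ 0, rank(O) = 2 and the system is completely observable.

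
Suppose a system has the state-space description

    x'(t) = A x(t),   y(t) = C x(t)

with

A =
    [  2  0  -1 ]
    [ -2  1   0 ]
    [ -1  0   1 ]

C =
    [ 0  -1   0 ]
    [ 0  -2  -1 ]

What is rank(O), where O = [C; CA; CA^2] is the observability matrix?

3

CA = [[2, -1, 0], [5, -2, -1]]
CA^2 = [[6, -1, -2], [15, -2, -6]]
Observability matrix O = [C; CA; CA^2] = [[0, -1, 0], [0, -2, -1], [2, -1, 0], [5, -2, -1], [6, -1, -2], [15, -2, -6]]
Take the 3×3 submatrix of O formed by rows 1, 2, 3: [[0, -1, 0], [0, -2, -1], [2, -1, 0]]. Its determinant is 0·((-2)·0 - (-1)·(-1)) - (-1)·(0·0 - (-1)·2) + 0·(0·(-1) - (-2)·2) = 0·(-1) - (-1)·2 + 0·4 = 2 ≠ 0.
So rank(O) ≥ 3; since O has 3 columns, rank(O) = 3.
rank(O) = 3 = n, so the pair (A, C) is completely observable.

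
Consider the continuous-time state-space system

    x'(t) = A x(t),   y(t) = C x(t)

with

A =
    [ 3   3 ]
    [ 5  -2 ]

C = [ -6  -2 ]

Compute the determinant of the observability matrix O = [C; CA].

28

CA = [[-28, -14]]
Observability matrix O = [C; CA] = [[-6, -2], [-28, -14]]
det(O) = (-6)·(-14) - (-2)·(-28) = 84 - 56 = 28
Since det(O) ≠ 0, rank(O) = 2 and the system is completely observable.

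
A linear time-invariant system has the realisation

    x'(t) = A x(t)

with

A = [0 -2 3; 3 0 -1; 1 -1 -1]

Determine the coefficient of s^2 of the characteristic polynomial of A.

1

Expand det(sI - A) for the 3×3 matrix.
p(s) = s^3 + s^2 + 2s + 13.
(Check: constant term = det(-A) = (-1)^3 det A = 13; coefficient of s^2 = -tr A = 1.)
The coefficient of s^2 is 1.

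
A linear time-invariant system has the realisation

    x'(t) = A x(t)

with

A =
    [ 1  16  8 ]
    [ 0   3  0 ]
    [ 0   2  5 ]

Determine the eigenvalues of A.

det(sI - A) = s^3 - (tr A)s^2 + (M11 + M22 + M33)s - det A, where Mii is the 2×2 principal minor of A obtained by deleting row i and column i.
tr A = 1 + 3 + 5 = 9; M11 = 3·5 - 0·2 = 15 - 0 = 15; M22 = 1·5 - 8·0 = 5 - 0 = 5; M33 = 1·3 - 16·0 = 3 - 0 = 3; sum of minors = 23.
det A = 1·(3·5 - 0·2) - 16·(0·5 - 0·0) + 8·(0·2 - 3·0) = 1·15 - 16·0 + 8·0 = 15.
So p(s) = det(sI - A) = s^3 - 9s^2 + 23s - 15.
Rational-root test: any integer root divides -15. Testing small divisors, s = 1 works: p(1) = 1 + (-9) + 23 + (-15) = 0, so (s - 1) is a factor.
Dividing, p(s) = (s - 1)(s^2 - 8s + 15).
Factor s^2 - 8s + 15: two numbers with sum 8 and product 15 are 5 and 3, so s^2 - 8s + 15 = (s - 5)(s - 3).
Hence p(s) = (s - 5) (s - 3) (s - 1), with roots 1, 3, 5.
At least one eigenvalue has non-negative real part, so the system is not asymptotically stable.

1, 3, 5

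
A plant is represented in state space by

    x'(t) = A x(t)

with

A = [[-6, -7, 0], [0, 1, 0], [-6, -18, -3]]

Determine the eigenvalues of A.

det(sI - A) = s^3 - (tr A)s^2 + (M11 + M22 + M33)s - det A, where Mii is the 2×2 principal minor of A obtained by deleting row i and column i.
tr A = (-6) + 1 + (-3) = -8; M11 = 1·(-3) - 0·(-18) = -3 - 0 = -3; M22 = (-6)·(-3) - 0·(-6) = 18 - 0 = 18; M33 = (-6)·1 - (-7)·0 = -6 - 0 = -6; sum of minors = 9.
det A = (-6)·(1·(-3) - 0·(-18)) - (-7)·(0·(-3) - 0·(-6)) + 0·(0·(-18) - 1·(-6)) = (-6)·(-3) - (-7)·0 + 0·6 = 18.
So p(s) = det(sI - A) = s^3 + 8s^2 + 9s - 18.
Rational-root test: any integer root divides -18. Testing small divisors, s = 1 works: p(1) = 1 + 8 + 9 + (-18) = 0, so (s - 1) is a factor.
Dividing, p(s) = (s - 1)(s^2 + 9s + 18).
Factor s^2 + 9s + 18: two numbers with sum -9 and product 18 are -3 and -6, so s^2 + 9s + 18 = (s + 3)(s + 6).
Hence p(s) = (s - 1) (s + 3) (s + 6), with roots -6, -3, 1.
At least one eigenvalue has non-negative real part, so the system is not asymptotically stable.

-6, -3, 1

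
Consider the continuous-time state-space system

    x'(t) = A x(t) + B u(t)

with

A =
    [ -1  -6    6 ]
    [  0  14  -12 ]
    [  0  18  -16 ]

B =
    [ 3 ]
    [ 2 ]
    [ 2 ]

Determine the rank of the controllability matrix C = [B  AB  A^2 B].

AB = [[-3], [4], [4]]
A^2B = [[3], [8], [8]]
Controllability matrix C = [B  AB  A^2B] = [[3, -3, 3], [2, 4, 8], [2, 4, 8]]
The rows r1, r2, r3 of C are linearly dependent: -r2 + r3 = 0 (check each entry), so rank(C) ≤ 2.
The 2×2 minor from rows 1, 2, columns 1, 2 is 3·4 - (-3)·2 = 12 - (-6) = 18 ≠ 0, so rank(C) = 2.
rank(C) = 2 < n = 3, so the pair (A, B) is not completely controllable.

2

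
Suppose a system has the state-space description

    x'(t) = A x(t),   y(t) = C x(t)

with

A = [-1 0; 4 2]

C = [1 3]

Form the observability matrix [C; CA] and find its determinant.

CA = [[11, 6]]
Observability matrix O = [C; CA] = [[1, 3], [11, 6]]
det(O) = 1·6 - 3·11 = 6 - 33 = -27
Since det(O) ≠ 0, rank(O) = 2 and the system is completely observable.

-27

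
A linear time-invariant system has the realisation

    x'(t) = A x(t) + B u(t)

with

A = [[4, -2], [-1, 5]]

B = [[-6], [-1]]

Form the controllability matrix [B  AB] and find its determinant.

-28

AB = [[-22], [1]]
Controllability matrix C = [B  AB] = [[-6, -22], [-1, 1]]
det(C) = (-6)·1 - (-22)·(-1) = -6 - 22 = -28
Since det(C) ≠ 0, rank(C) = 2 and the system is completely controllable.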